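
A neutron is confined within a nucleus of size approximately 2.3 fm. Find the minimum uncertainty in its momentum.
2.293 × 10^-20 kg·m/s

Using the Heisenberg uncertainty principle:
ΔxΔp ≥ ℏ/2

With Δx ≈ L = 2.300e-15 m (the confinement size):
Δp_min = ℏ/(2Δx)
Δp_min = (1.055e-34 J·s) / (2 × 2.300e-15 m)
Δp_min = 2.293e-20 kg·m/s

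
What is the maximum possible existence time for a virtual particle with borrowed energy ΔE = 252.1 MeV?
1.305 ys

Using the energy-time uncertainty principle:
ΔEΔt ≥ ℏ/2

For a virtual particle borrowing energy ΔE, the maximum lifetime is:
Δt_max = ℏ/(2ΔE)

Converting energy:
ΔE = 252.1 MeV = 4.039e-11 J

Δt_max = (1.055e-34 J·s) / (2 × 4.039e-11 J)
Δt_max = 1.305e-24 s = 1.305 ys

Virtual particles with higher borrowed energy exist for shorter times.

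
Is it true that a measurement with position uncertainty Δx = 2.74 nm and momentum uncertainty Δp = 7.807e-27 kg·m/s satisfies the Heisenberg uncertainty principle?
No, it violates the uncertainty principle (impossible measurement).

Calculate the product ΔxΔp:
ΔxΔp = (2.740e-09 m) × (7.807e-27 kg·m/s)
ΔxΔp = 2.139e-35 J·s

Compare to the minimum allowed value ℏ/2:
ℏ/2 = 5.273e-35 J·s

Since ΔxΔp = 2.139e-35 J·s < 5.273e-35 J·s = ℏ/2,
the measurement violates the uncertainty principle.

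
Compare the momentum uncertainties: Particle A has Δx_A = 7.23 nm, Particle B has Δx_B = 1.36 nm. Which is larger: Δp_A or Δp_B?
Particle B has the larger minimum momentum uncertainty, by a factor of 5.32.

For each particle, the minimum momentum uncertainty is Δp_min = ℏ/(2Δx):

Particle A: Δp_A = ℏ/(2×7.230e-09 m) = 7.293e-27 kg·m/s
Particle B: Δp_B = ℏ/(2×1.360e-09 m) = 3.877e-26 kg·m/s

Ratio: Δp_B/Δp_A = 5.32

Since Δp_min ∝ 1/Δx, the particle with smaller position uncertainty (B) has larger momentum uncertainty.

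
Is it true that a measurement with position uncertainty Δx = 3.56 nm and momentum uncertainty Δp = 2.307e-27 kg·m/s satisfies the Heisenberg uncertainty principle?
No, it violates the uncertainty principle (impossible measurement).

Calculate the product ΔxΔp:
ΔxΔp = (3.560e-09 m) × (2.307e-27 kg·m/s)
ΔxΔp = 8.213e-36 J·s

Compare to the minimum allowed value ℏ/2:
ℏ/2 = 5.273e-35 J·s

Since ΔxΔp = 8.213e-36 J·s < 5.273e-35 J·s = ℏ/2,
the measurement violates the uncertainty principle.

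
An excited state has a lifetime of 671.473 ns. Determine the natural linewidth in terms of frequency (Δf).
118.512 kHz

Using the energy-time uncertainty principle and E = hf:
ΔEΔt ≥ ℏ/2
hΔf·Δt ≥ ℏ/2

The minimum frequency uncertainty is:
Δf = ℏ/(2hτ) = 1/(4πτ)
Δf = 1/(4π × 6.715e-07 s)
Δf = 1.185e+05 Hz = 118.512 kHz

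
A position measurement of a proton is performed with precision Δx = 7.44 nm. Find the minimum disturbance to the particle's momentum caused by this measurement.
7.087 × 10^-27 kg·m/s

The uncertainty principle implies that measuring position disturbs momentum:
ΔxΔp ≥ ℏ/2

When we measure position with precision Δx, we necessarily introduce a momentum uncertainty:
Δp ≥ ℏ/(2Δx)
Δp_min = (1.055e-34 J·s) / (2 × 7.440e-09 m)
Δp_min = 7.087e-27 kg·m/s

The more precisely we measure position, the greater the momentum disturbance.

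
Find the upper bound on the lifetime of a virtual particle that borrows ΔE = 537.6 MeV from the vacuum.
6.122 × 10^-25 s

Using the energy-time uncertainty principle:
ΔEΔt ≥ ℏ/2

For a virtual particle borrowing energy ΔE, the maximum lifetime is:
Δt_max = ℏ/(2ΔE)

Converting energy:
ΔE = 537.6 MeV = 8.613e-11 J

Δt_max = (1.055e-34 J·s) / (2 × 8.613e-11 J)
Δt_max = 6.122e-25 s = 6.122 × 10^-25 s

Virtual particles with higher borrowed energy exist for shorter times.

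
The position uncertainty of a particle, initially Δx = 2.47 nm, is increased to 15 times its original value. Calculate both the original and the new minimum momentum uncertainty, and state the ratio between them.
Original Δp_min = 2.135 × 10^-26 kg·m/s; new Δp'_min = 1.423 × 10^-27 kg·m/s; ratio Δp'_min/Δp_min = 1/15.

From the uncertainty principle ΔxΔp ≥ ℏ/2, the minimum momentum uncertainty is Δp_min = ℏ/(2Δx).

Original (Δx = 2.47 nm = 2.470e-09 m):
Δp_min = (1.055e-34 J·s)/(2 × 2.470e-09 m) = 2.135e-26 kg·m/s

When Δx → 15Δx:
Δp'_min = ℏ/(2 × 15Δx) = (1/15) × ℏ/(2Δx) = (1/15) × Δp_min
Δp'_min = 1/15 × 2.135e-26 kg·m/s = 1.423e-27 kg·m/s

Since Δp_min ∝ 1/Δx, when Δx is increased to 15 times its original value, Δp_min decreases to 1/15 of its original value.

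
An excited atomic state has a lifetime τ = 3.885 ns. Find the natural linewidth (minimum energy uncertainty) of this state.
84.712 neV

Using the energy-time uncertainty principle:
ΔEΔt ≥ ℏ/2

The lifetime τ represents the time uncertainty Δt.
The natural linewidth (minimum energy uncertainty) is:

ΔE = ℏ/(2τ)
ΔE = (1.055e-34 J·s) / (2 × 3.885e-09 s)
ΔE = 1.357e-26 J = 84.712 neV

This natural linewidth limits the precision of spectroscopic measurements.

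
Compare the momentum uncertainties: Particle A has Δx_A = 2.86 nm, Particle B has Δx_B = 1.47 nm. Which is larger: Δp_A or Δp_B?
Particle B has the larger minimum momentum uncertainty, by a factor of 1.95.

For each particle, the minimum momentum uncertainty is Δp_min = ℏ/(2Δx):

Particle A: Δp_A = ℏ/(2×2.860e-09 m) = 1.844e-26 kg·m/s
Particle B: Δp_B = ℏ/(2×1.470e-09 m) = 3.587e-26 kg·m/s

Ratio: Δp_B/Δp_A = 1.95

Since Δp_min ∝ 1/Δx, the particle with smaller position uncertainty (B) has larger momentum uncertainty.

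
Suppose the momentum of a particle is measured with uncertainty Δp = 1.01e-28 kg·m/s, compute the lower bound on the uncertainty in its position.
522.065 nm

Using the Heisenberg uncertainty principle:
ΔxΔp ≥ ℏ/2

The minimum uncertainty in position is:
Δx_min = ℏ/(2Δp)
Δx_min = (1.055e-34 J·s) / (2 × 1.010e-28 kg·m/s)
Δx_min = 5.221e-07 m = 522.065 nm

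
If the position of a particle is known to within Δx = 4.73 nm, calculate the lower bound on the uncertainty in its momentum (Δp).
1.115 × 10^-26 kg·m/s

Using the Heisenberg uncertainty principle:
ΔxΔp ≥ ℏ/2

The minimum uncertainty in momentum is:
Δp_min = ℏ/(2Δx)
Δp_min = (1.055e-34 J·s) / (2 × 4.730e-09 m)
Δp_min = 1.115e-26 kg·m/s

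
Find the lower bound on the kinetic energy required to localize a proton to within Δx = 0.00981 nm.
53.903 meV

Localizing a particle requires giving it sufficient momentum uncertainty:

1. From uncertainty principle: Δp ≥ ℏ/(2Δx)
   Δp_min = (1.055e-34 J·s) / (2 × 9.810e-12 m)
   Δp_min = 5.375e-24 kg·m/s

2. This momentum uncertainty corresponds to kinetic energy:
   KE ≈ (Δp)²/(2m) = (5.375e-24)²/(2 × 1.673e-27 kg)
   KE = 8.636e-21 J = 53.903 meV

Tighter localization requires more energy.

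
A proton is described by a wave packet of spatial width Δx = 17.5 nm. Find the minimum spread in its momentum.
3.013 × 10^-27 kg·m/s

For a wave packet, the spatial width Δx and momentum spread Δp are related by the uncertainty principle:
ΔxΔp ≥ ℏ/2

The minimum momentum spread is:
Δp_min = ℏ/(2Δx)
Δp_min = (1.055e-34 J·s) / (2 × 1.750e-08 m)
Δp_min = 3.013e-27 kg·m/s

A wave packet cannot have both a well-defined position and well-defined momentum.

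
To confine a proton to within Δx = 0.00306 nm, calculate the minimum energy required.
554.002 meV

Localizing a particle requires giving it sufficient momentum uncertainty:

1. From uncertainty principle: Δp ≥ ℏ/(2Δx)
   Δp_min = (1.055e-34 J·s) / (2 × 3.060e-12 m)
   Δp_min = 1.723e-23 kg·m/s

2. This momentum uncertainty corresponds to kinetic energy:
   KE ≈ (Δp)²/(2m) = (1.723e-23)²/(2 × 1.673e-27 kg)
   KE = 8.876e-20 J = 554.002 meV

Tighter localization requires more energy.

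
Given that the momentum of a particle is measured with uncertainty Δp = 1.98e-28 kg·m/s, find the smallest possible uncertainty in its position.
266.306 nm

Using the Heisenberg uncertainty principle:
ΔxΔp ≥ ℏ/2

The minimum uncertainty in position is:
Δx_min = ℏ/(2Δp)
Δx_min = (1.055e-34 J·s) / (2 × 1.980e-28 kg·m/s)
Δx_min = 2.663e-07 m = 266.306 nm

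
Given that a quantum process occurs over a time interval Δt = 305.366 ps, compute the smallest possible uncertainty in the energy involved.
1.078 μeV

Using the energy-time uncertainty principle:
ΔEΔt ≥ ℏ/2

The minimum uncertainty in energy is:
ΔE_min = ℏ/(2Δt)
ΔE_min = (1.055e-34 J·s) / (2 × 3.054e-10 s)
ΔE_min = 1.727e-25 J = 1.078 μeV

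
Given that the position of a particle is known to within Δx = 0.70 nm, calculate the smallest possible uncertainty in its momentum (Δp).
7.533 × 10^-26 kg·m/s

Using the Heisenberg uncertainty principle:
ΔxΔp ≥ ℏ/2

The minimum uncertainty in momentum is:
Δp_min = ℏ/(2Δx)
Δp_min = (1.055e-34 J·s) / (2 × 7.000e-10 m)
Δp_min = 7.533e-26 kg·m/s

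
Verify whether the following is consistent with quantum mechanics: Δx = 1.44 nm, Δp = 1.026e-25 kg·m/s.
Yes, it satisfies the uncertainty principle.

Calculate the product ΔxΔp:
ΔxΔp = (1.440e-09 m) × (1.026e-25 kg·m/s)
ΔxΔp = 1.477e-34 J·s

Compare to the minimum allowed value ℏ/2:
ℏ/2 = 5.273e-35 J·s

Since ΔxΔp = 1.477e-34 J·s ≥ 5.273e-35 J·s = ℏ/2,
the measurement satisfies the uncertainty principle.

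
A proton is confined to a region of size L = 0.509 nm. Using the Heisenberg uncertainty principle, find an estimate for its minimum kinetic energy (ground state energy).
20.023 μeV

Using the uncertainty principle to estimate ground state energy:

1. The position uncertainty is approximately the confinement size:
   Δx ≈ L = 5.090e-10 m

2. From ΔxΔp ≥ ℏ/2, the minimum momentum uncertainty is:
   Δp ≈ ℏ/(2L) = 1.036e-25 kg·m/s

3. The kinetic energy is approximately:
   KE ≈ (Δp)²/(2m) = (1.036e-25)²/(2 × 1.673e-27 kg)
   KE ≈ 3.208e-24 J = 20.023 μeV

This is an order-of-magnitude estimate of the ground state energy.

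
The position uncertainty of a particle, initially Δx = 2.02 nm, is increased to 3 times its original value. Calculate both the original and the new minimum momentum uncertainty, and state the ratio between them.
Original Δp_min = 2.610 × 10^-26 kg·m/s; new Δp'_min = 8.701 × 10^-27 kg·m/s; ratio Δp'_min/Δp_min = 1/3.

From the uncertainty principle ΔxΔp ≥ ℏ/2, the minimum momentum uncertainty is Δp_min = ℏ/(2Δx).

Original (Δx = 2.02 nm = 2.020e-09 m):
Δp_min = (1.055e-34 J·s)/(2 × 2.020e-09 m) = 2.610e-26 kg·m/s

When Δx → 3Δx:
Δp'_min = ℏ/(2 × 3Δx) = (1/3) × ℏ/(2Δx) = (1/3) × Δp_min
Δp'_min = 1/3 × 2.610e-26 kg·m/s = 8.701e-27 kg·m/s

Since Δp_min ∝ 1/Δx, when Δx is increased to 3 times its original value, Δp_min decreases to 1/3 of its original value.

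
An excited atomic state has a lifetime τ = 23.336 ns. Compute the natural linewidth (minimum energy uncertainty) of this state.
14.103 neV

Using the energy-time uncertainty principle:
ΔEΔt ≥ ℏ/2

The lifetime τ represents the time uncertainty Δt.
The natural linewidth (minimum energy uncertainty) is:

ΔE = ℏ/(2τ)
ΔE = (1.055e-34 J·s) / (2 × 2.334e-08 s)
ΔE = 2.260e-27 J = 14.103 neV

This natural linewidth limits the precision of spectroscopic measurements.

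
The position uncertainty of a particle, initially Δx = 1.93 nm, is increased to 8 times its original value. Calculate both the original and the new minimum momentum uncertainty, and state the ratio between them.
Original Δp_min = 2.732 × 10^-26 kg·m/s; new Δp'_min = 3.415 × 10^-27 kg·m/s; ratio Δp'_min/Δp_min = 1/8.

From the uncertainty principle ΔxΔp ≥ ℏ/2, the minimum momentum uncertainty is Δp_min = ℏ/(2Δx).

Original (Δx = 1.93 nm = 1.930e-09 m):
Δp_min = (1.055e-34 J·s)/(2 × 1.930e-09 m) = 2.732e-26 kg·m/s

When Δx → 8Δx:
Δp'_min = ℏ/(2 × 8Δx) = (1/8) × ℏ/(2Δx) = (1/8) × Δp_min
Δp'_min = 1/8 × 2.732e-26 kg·m/s = 3.415e-27 kg·m/s

Since Δp_min ∝ 1/Δx, when Δx is increased to 8 times its original value, Δp_min decreases to 1/8 of its original value.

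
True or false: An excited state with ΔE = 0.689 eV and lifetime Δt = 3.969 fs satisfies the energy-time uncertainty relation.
Yes, it satisfies the uncertainty relation.

Calculate the product ΔEΔt:
ΔE = 0.689 eV = 1.104e-19 J
ΔEΔt = (1.104e-19 J) × (3.969e-15 s)
ΔEΔt = 4.381e-34 J·s

Compare to the minimum allowed value ℏ/2:
ℏ/2 = 5.273e-35 J·s

Since ΔEΔt = 4.381e-34 J·s ≥ 5.273e-35 J·s = ℏ/2,
this satisfies the uncertainty relation.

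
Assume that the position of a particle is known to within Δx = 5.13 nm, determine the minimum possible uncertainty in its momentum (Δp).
1.028 × 10^-26 kg·m/s

Using the Heisenberg uncertainty principle:
ΔxΔp ≥ ℏ/2

The minimum uncertainty in momentum is:
Δp_min = ℏ/(2Δx)
Δp_min = (1.055e-34 J·s) / (2 × 5.130e-09 m)
Δp_min = 1.028e-26 kg·m/s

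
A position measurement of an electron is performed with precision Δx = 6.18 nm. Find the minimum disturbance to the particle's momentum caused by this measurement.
8.532 × 10^-27 kg·m/s

The uncertainty principle implies that measuring position disturbs momentum:
ΔxΔp ≥ ℏ/2

When we measure position with precision Δx, we necessarily introduce a momentum uncertainty:
Δp ≥ ℏ/(2Δx)
Δp_min = (1.055e-34 J·s) / (2 × 6.180e-09 m)
Δp_min = 8.532e-27 kg·m/s

The more precisely we measure position, the greater the momentum disturbance.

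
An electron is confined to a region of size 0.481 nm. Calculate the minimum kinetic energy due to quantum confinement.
41.169 meV

Using the uncertainty principle:

1. Position uncertainty: Δx ≈ 4.810e-10 m
2. Minimum momentum uncertainty: Δp = ℏ/(2Δx) = 1.096e-25 kg·m/s
3. Minimum kinetic energy:
   KE = (Δp)²/(2m) = (1.096e-25)²/(2 × 9.109e-31 kg)
   KE = 6.596e-21 J = 41.169 meV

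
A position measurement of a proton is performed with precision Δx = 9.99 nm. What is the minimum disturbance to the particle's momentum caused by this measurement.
5.278 × 10^-27 kg·m/s

The uncertainty principle implies that measuring position disturbs momentum:
ΔxΔp ≥ ℏ/2

When we measure position with precision Δx, we necessarily introduce a momentum uncertainty:
Δp ≥ ℏ/(2Δx)
Δp_min = (1.055e-34 J·s) / (2 × 9.990e-09 m)
Δp_min = 5.278e-27 kg·m/s

The more precisely we measure position, the greater the momentum disturbance.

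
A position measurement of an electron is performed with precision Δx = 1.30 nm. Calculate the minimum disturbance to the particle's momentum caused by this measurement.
4.056 × 10^-26 kg·m/s

The uncertainty principle implies that measuring position disturbs momentum:
ΔxΔp ≥ ℏ/2

When we measure position with precision Δx, we necessarily introduce a momentum uncertainty:
Δp ≥ ℏ/(2Δx)
Δp_min = (1.055e-34 J·s) / (2 × 1.300e-09 m)
Δp_min = 4.056e-26 kg·m/s

The more precisely we measure position, the greater the momentum disturbance.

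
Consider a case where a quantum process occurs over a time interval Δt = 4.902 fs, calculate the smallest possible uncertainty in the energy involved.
67.137 meV

Using the energy-time uncertainty principle:
ΔEΔt ≥ ℏ/2

The minimum uncertainty in energy is:
ΔE_min = ℏ/(2Δt)
ΔE_min = (1.055e-34 J·s) / (2 × 4.902e-15 s)
ΔE_min = 1.076e-20 J = 67.137 meV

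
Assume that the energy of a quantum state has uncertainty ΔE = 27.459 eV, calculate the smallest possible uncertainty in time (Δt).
11.985 as

Using the energy-time uncertainty principle:
ΔEΔt ≥ ℏ/2

The minimum uncertainty in time is:
Δt_min = ℏ/(2ΔE)
Δt_min = (1.055e-34 J·s) / (2 × 4.399e-18 J)
Δt_min = 1.199e-17 s = 11.985 as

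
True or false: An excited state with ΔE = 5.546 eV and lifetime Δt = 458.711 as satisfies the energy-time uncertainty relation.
Yes, it satisfies the uncertainty relation.

Calculate the product ΔEΔt:
ΔE = 5.546 eV = 8.886e-19 J
ΔEΔt = (8.886e-19 J) × (4.587e-16 s)
ΔEΔt = 4.076e-34 J·s

Compare to the minimum allowed value ℏ/2:
ℏ/2 = 5.273e-35 J·s

Since ΔEΔt = 4.076e-34 J·s ≥ 5.273e-35 J·s = ℏ/2,
this satisfies the uncertainty relation.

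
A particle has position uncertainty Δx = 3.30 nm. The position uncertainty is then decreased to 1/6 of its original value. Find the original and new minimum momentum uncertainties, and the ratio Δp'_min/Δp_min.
Original Δp_min = 1.598 × 10^-26 kg·m/s; new Δp'_min = 9.587 × 10^-26 kg·m/s; ratio Δp'_min/Δp_min = 6.

From the uncertainty principle ΔxΔp ≥ ℏ/2, the minimum momentum uncertainty is Δp_min = ℏ/(2Δx).

Original (Δx = 3.30 nm = 3.300e-09 m):
Δp_min = (1.055e-34 J·s)/(2 × 3.300e-09 m) = 1.598e-26 kg·m/s

When Δx → (1/6)Δx:
Δp'_min = ℏ/(2 × (1/6)Δx) = 6 × ℏ/(2Δx) = 6 × Δp_min
Δp'_min = 6 × 1.598e-26 kg·m/s = 9.587e-26 kg·m/s

Since Δp_min ∝ 1/Δx, when Δx is decreased to 1/6 of its original value, Δp_min increases to 6 times its original value.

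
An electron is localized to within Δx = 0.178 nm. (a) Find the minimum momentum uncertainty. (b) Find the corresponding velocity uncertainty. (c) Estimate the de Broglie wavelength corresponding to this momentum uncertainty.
(a) Δp_min = 2.962 × 10^-25 kg·m/s
(b) Δv_min = 325.190 km/s
(c) λ_dB = 2.237 nm

Step-by-step:

(a) From the uncertainty principle:
Δp_min = ℏ/(2Δx) = (1.055e-34 J·s)/(2 × 1.780e-10 m) = 2.962e-25 kg·m/s

(b) The velocity uncertainty:
Δv = Δp/m = (2.962e-25 kg·m/s)/(9.109e-31 kg) = 3.252e+05 m/s = 325.190 km/s

(c) The de Broglie wavelength for this momentum:
λ = h/p = (6.626e-34 J·s)/(2.962e-25 kg·m/s) = 2.237e-09 m = 2.237 nm

Note: The de Broglie wavelength is comparable to the localization size, as expected from wave-particle duality.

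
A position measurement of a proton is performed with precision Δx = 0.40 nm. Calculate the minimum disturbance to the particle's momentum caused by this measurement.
1.318 × 10^-25 kg·m/s

The uncertainty principle implies that measuring position disturbs momentum:
ΔxΔp ≥ ℏ/2

When we measure position with precision Δx, we necessarily introduce a momentum uncertainty:
Δp ≥ ℏ/(2Δx)
Δp_min = (1.055e-34 J·s) / (2 × 4.000e-10 m)
Δp_min = 1.318e-25 kg·m/s

The more precisely we measure position, the greater the momentum disturbance.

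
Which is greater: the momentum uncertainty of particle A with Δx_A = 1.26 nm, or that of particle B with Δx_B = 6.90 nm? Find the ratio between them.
Particle A has the larger minimum momentum uncertainty, by a factor of 5.48.

For each particle, the minimum momentum uncertainty is Δp_min = ℏ/(2Δx):

Particle A: Δp_A = ℏ/(2×1.260e-09 m) = 4.185e-26 kg·m/s
Particle B: Δp_B = ℏ/(2×6.900e-09 m) = 7.642e-27 kg·m/s

Ratio: Δp_A/Δp_B = 5.48

Since Δp_min ∝ 1/Δx, the particle with smaller position uncertainty (A) has larger momentum uncertainty.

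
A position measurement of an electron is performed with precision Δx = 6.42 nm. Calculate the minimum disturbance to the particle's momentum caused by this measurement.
8.213 × 10^-27 kg·m/s

The uncertainty principle implies that measuring position disturbs momentum:
ΔxΔp ≥ ℏ/2

When we measure position with precision Δx, we necessarily introduce a momentum uncertainty:
Δp ≥ ℏ/(2Δx)
Δp_min = (1.055e-34 J·s) / (2 × 6.420e-09 m)
Δp_min = 8.213e-27 kg·m/s

The more precisely we measure position, the greater the momentum disturbance.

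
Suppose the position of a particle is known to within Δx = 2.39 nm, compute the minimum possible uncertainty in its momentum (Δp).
2.206 × 10^-26 kg·m/s

Using the Heisenberg uncertainty principle:
ΔxΔp ≥ ℏ/2

The minimum uncertainty in momentum is:
Δp_min = ℏ/(2Δx)
Δp_min = (1.055e-34 J·s) / (2 × 2.390e-09 m)
Δp_min = 2.206e-26 kg·m/s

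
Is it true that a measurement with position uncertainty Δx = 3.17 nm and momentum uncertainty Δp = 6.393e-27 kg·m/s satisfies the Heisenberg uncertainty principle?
No, it violates the uncertainty principle (impossible measurement).

Calculate the product ΔxΔp:
ΔxΔp = (3.170e-09 m) × (6.393e-27 kg·m/s)
ΔxΔp = 2.027e-35 J·s

Compare to the minimum allowed value ℏ/2:
ℏ/2 = 5.273e-35 J·s

Since ΔxΔp = 2.027e-35 J·s < 5.273e-35 J·s = ℏ/2,
the measurement violates the uncertainty principle.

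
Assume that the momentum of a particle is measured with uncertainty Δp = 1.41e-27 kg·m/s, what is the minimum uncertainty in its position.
37.396 nm

Using the Heisenberg uncertainty principle:
ΔxΔp ≥ ℏ/2

The minimum uncertainty in position is:
Δx_min = ℏ/(2Δp)
Δx_min = (1.055e-34 J·s) / (2 × 1.410e-27 kg·m/s)
Δx_min = 3.740e-08 m = 37.396 nm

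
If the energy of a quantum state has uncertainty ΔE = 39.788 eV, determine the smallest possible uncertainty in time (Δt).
8.271 as

Using the energy-time uncertainty principle:
ΔEΔt ≥ ℏ/2

The minimum uncertainty in time is:
Δt_min = ℏ/(2ΔE)
Δt_min = (1.055e-34 J·s) / (2 × 6.375e-18 J)
Δt_min = 8.271e-18 s = 8.271 as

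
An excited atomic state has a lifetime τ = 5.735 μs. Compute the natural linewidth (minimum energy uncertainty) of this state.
57.386 peV

Using the energy-time uncertainty principle:
ΔEΔt ≥ ℏ/2

The lifetime τ represents the time uncertainty Δt.
The natural linewidth (minimum energy uncertainty) is:

ΔE = ℏ/(2τ)
ΔE = (1.055e-34 J·s) / (2 × 5.735e-06 s)
ΔE = 9.194e-30 J = 57.386 peV

This natural linewidth limits the precision of spectroscopic measurements.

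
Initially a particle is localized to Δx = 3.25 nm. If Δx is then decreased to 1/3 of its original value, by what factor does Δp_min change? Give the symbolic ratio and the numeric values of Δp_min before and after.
Original Δp_min = 1.622 × 10^-26 kg·m/s; new Δp'_min = 4.867 × 10^-26 kg·m/s; ratio Δp'_min/Δp_min = 3.

From the uncertainty principle ΔxΔp ≥ ℏ/2, the minimum momentum uncertainty is Δp_min = ℏ/(2Δx).

Original (Δx = 3.25 nm = 3.250e-09 m):
Δp_min = (1.055e-34 J·s)/(2 × 3.250e-09 m) = 1.622e-26 kg·m/s

When Δx → (1/3)Δx:
Δp'_min = ℏ/(2 × (1/3)Δx) = 3 × ℏ/(2Δx) = 3 × Δp_min
Δp'_min = 3 × 1.622e-26 kg·m/s = 4.867e-26 kg·m/s

Since Δp_min ∝ 1/Δx, when Δx is decreased to 1/3 of its original value, Δp_min increases to 3 times its original value.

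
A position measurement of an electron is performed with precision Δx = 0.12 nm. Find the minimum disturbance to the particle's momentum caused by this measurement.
4.394 × 10^-25 kg·m/s

The uncertainty principle implies that measuring position disturbs momentum:
ΔxΔp ≥ ℏ/2

When we measure position with precision Δx, we necessarily introduce a momentum uncertainty:
Δp ≥ ℏ/(2Δx)
Δp_min = (1.055e-34 J·s) / (2 × 1.200e-10 m)
Δp_min = 4.394e-25 kg·m/s

The more precisely we measure position, the greater the momentum disturbance.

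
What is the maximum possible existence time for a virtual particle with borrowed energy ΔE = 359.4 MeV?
9.157 × 10^-25 s

Using the energy-time uncertainty principle:
ΔEΔt ≥ ℏ/2

For a virtual particle borrowing energy ΔE, the maximum lifetime is:
Δt_max = ℏ/(2ΔE)

Converting energy:
ΔE = 359.4 MeV = 5.758e-11 J

Δt_max = (1.055e-34 J·s) / (2 × 5.758e-11 J)
Δt_max = 9.157e-25 s = 9.157 × 10^-25 s

Virtual particles with higher borrowed energy exist for shorter times.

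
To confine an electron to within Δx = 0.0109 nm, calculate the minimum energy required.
80.170 eV

Localizing a particle requires giving it sufficient momentum uncertainty:

1. From uncertainty principle: Δp ≥ ℏ/(2Δx)
   Δp_min = (1.055e-34 J·s) / (2 × 1.090e-11 m)
   Δp_min = 4.837e-24 kg·m/s

2. This momentum uncertainty corresponds to kinetic energy:
   KE ≈ (Δp)²/(2m) = (4.837e-24)²/(2 × 9.109e-31 kg)
   KE = 1.284e-17 J = 80.170 eV

Tighter localization requires more energy.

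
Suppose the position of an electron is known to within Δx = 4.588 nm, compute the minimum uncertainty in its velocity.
12.616 km/s

Using the Heisenberg uncertainty principle and Δp = mΔv:
ΔxΔp ≥ ℏ/2
Δx(mΔv) ≥ ℏ/2

The minimum uncertainty in velocity is:
Δv_min = ℏ/(2mΔx)
Δv_min = (1.055e-34 J·s) / (2 × 9.109e-31 kg × 4.588e-09 m)
Δv_min = 1.262e+04 m/s = 12.616 km/s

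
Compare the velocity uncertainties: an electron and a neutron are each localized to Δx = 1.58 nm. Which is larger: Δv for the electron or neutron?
The electron has the larger minimum velocity uncertainty, by a ratio of 1838.7.

For both particles, Δp_min = ℏ/(2Δx) = 3.337e-26 kg·m/s (same for both).

The velocity uncertainty is Δv = Δp/m:
- electron: Δv = 3.337e-26 / 9.109e-31 = 3.664e+04 m/s = 36.635 km/s
- neutron: Δv = 3.337e-26 / 1.675e-27 = 1.992e+01 m/s = 19.925 m/s

Ratio: 3.664e+04 / 1.992e+01 = 1838.7

The lighter particle has larger velocity uncertainty because Δv ∝ 1/m.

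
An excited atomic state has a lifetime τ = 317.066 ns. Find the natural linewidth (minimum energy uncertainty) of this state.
1.038 neV

Using the energy-time uncertainty principle:
ΔEΔt ≥ ℏ/2

The lifetime τ represents the time uncertainty Δt.
The natural linewidth (minimum energy uncertainty) is:

ΔE = ℏ/(2τ)
ΔE = (1.055e-34 J·s) / (2 × 3.171e-07 s)
ΔE = 1.663e-28 J = 1.038 neV

This natural linewidth limits the precision of spectroscopic measurements.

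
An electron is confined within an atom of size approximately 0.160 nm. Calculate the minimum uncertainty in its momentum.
3.296 × 10^-25 kg·m/s

Using the Heisenberg uncertainty principle:
ΔxΔp ≥ ℏ/2

With Δx ≈ L = 1.600e-10 m (the confinement size):
Δp_min = ℏ/(2Δx)
Δp_min = (1.055e-34 J·s) / (2 × 1.600e-10 m)
Δp_min = 3.296e-25 kg·m/s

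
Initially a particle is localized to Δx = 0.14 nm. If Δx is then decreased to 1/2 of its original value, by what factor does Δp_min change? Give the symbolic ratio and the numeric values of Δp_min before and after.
Original Δp_min = 3.766 × 10^-25 kg·m/s; new Δp'_min = 7.533 × 10^-25 kg·m/s; ratio Δp'_min/Δp_min = 2.

From the uncertainty principle ΔxΔp ≥ ℏ/2, the minimum momentum uncertainty is Δp_min = ℏ/(2Δx).

Original (Δx = 0.14 nm = 1.400e-10 m):
Δp_min = (1.055e-34 J·s)/(2 × 1.400e-10 m) = 3.766e-25 kg·m/s

When Δx → (1/2)Δx:
Δp'_min = ℏ/(2 × (1/2)Δx) = 2 × ℏ/(2Δx) = 2 × Δp_min
Δp'_min = 2 × 3.766e-25 kg·m/s = 7.533e-25 kg·m/s

Since Δp_min ∝ 1/Δx, when Δx is decreased to 1/2 of its original value, Δp_min increases to 2 times its original value.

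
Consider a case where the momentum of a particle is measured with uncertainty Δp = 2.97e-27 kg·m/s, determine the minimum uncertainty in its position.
17.754 nm

Using the Heisenberg uncertainty principle:
ΔxΔp ≥ ℏ/2

The minimum uncertainty in position is:
Δx_min = ℏ/(2Δp)
Δx_min = (1.055e-34 J·s) / (2 × 2.970e-27 kg·m/s)
Δx_min = 1.775e-08 m = 17.754 nm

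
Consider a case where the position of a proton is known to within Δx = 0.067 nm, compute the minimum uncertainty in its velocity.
470.515 m/s

Using the Heisenberg uncertainty principle and Δp = mΔv:
ΔxΔp ≥ ℏ/2
Δx(mΔv) ≥ ℏ/2

The minimum uncertainty in velocity is:
Δv_min = ℏ/(2mΔx)
Δv_min = (1.055e-34 J·s) / (2 × 1.673e-27 kg × 6.700e-11 m)
Δv_min = 4.705e+02 m/s = 470.515 m/s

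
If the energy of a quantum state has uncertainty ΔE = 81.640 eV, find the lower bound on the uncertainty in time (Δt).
4.031 as

Using the energy-time uncertainty principle:
ΔEΔt ≥ ℏ/2

The minimum uncertainty in time is:
Δt_min = ℏ/(2ΔE)
Δt_min = (1.055e-34 J·s) / (2 × 1.308e-17 J)
Δt_min = 4.031e-18 s = 4.031 as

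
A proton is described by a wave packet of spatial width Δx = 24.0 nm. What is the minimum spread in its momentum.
2.197 × 10^-27 kg·m/s

For a wave packet, the spatial width Δx and momentum spread Δp are related by the uncertainty principle:
ΔxΔp ≥ ℏ/2

The minimum momentum spread is:
Δp_min = ℏ/(2Δx)
Δp_min = (1.055e-34 J·s) / (2 × 2.400e-08 m)
Δp_min = 2.197e-27 kg·m/s

A wave packet cannot have both a well-defined position and well-defined momentum.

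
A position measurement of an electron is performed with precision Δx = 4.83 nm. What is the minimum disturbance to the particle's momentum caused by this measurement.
1.092 × 10^-26 kg·m/s

The uncertainty principle implies that measuring position disturbs momentum:
ΔxΔp ≥ ℏ/2

When we measure position with precision Δx, we necessarily introduce a momentum uncertainty:
Δp ≥ ℏ/(2Δx)
Δp_min = (1.055e-34 J·s) / (2 × 4.830e-09 m)
Δp_min = 1.092e-26 kg·m/s

The more precisely we measure position, the greater the momentum disturbance.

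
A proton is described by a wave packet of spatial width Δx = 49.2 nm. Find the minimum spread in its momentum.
1.072 × 10^-27 kg·m/s

For a wave packet, the spatial width Δx and momentum spread Δp are related by the uncertainty principle:
ΔxΔp ≥ ℏ/2

The minimum momentum spread is:
Δp_min = ℏ/(2Δx)
Δp_min = (1.055e-34 J·s) / (2 × 4.920e-08 m)
Δp_min = 1.072e-27 kg·m/s

A wave packet cannot have both a well-defined position and well-defined momentum.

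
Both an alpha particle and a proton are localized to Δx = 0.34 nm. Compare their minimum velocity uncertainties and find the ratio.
The proton has the larger minimum velocity uncertainty, by a ratio of 4.0.

For both particles, Δp_min = ℏ/(2Δx) = 1.551e-25 kg·m/s (same for both).

The velocity uncertainty is Δv = Δp/m:
- alpha particle: Δv = 1.551e-25 / 6.645e-27 = 2.334e+01 m/s = 23.340 m/s
- proton: Δv = 1.551e-25 / 1.673e-27 = 9.272e+01 m/s = 92.719 m/s

Ratio: 9.272e+01 / 2.334e+01 = 4.0

The lighter particle has larger velocity uncertainty because Δv ∝ 1/m.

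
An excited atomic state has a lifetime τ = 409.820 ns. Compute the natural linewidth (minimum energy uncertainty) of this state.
803.050 peV

Using the energy-time uncertainty principle:
ΔEΔt ≥ ℏ/2

The lifetime τ represents the time uncertainty Δt.
The natural linewidth (minimum energy uncertainty) is:

ΔE = ℏ/(2τ)
ΔE = (1.055e-34 J·s) / (2 × 4.098e-07 s)
ΔE = 1.287e-28 J = 803.050 peV

This natural linewidth limits the precision of spectroscopic measurements.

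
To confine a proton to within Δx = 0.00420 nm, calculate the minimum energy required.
294.073 meV

Localizing a particle requires giving it sufficient momentum uncertainty:

1. From uncertainty principle: Δp ≥ ℏ/(2Δx)
   Δp_min = (1.055e-34 J·s) / (2 × 4.200e-12 m)
   Δp_min = 1.255e-23 kg·m/s

2. This momentum uncertainty corresponds to kinetic energy:
   KE ≈ (Δp)²/(2m) = (1.255e-23)²/(2 × 1.673e-27 kg)
   KE = 4.712e-20 J = 294.073 meV

Tighter localization requires more energy.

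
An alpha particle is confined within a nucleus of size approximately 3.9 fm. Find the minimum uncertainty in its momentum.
1.352 × 10^-20 kg·m/s

Using the Heisenberg uncertainty principle:
ΔxΔp ≥ ℏ/2

With Δx ≈ L = 3.900e-15 m (the confinement size):
Δp_min = ℏ/(2Δx)
Δp_min = (1.055e-34 J·s) / (2 × 3.900e-15 m)
Δp_min = 1.352e-20 kg·m/s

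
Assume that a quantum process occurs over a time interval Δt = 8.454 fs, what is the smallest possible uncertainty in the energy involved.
38.929 meV

Using the energy-time uncertainty principle:
ΔEΔt ≥ ℏ/2

The minimum uncertainty in energy is:
ΔE_min = ℏ/(2Δt)
ΔE_min = (1.055e-34 J·s) / (2 × 8.454e-15 s)
ΔE_min = 6.237e-21 J = 38.929 meV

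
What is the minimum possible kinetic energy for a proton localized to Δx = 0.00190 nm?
1.437 eV

Localizing a particle requires giving it sufficient momentum uncertainty:

1. From uncertainty principle: Δp ≥ ℏ/(2Δx)
   Δp_min = (1.055e-34 J·s) / (2 × 1.900e-12 m)
   Δp_min = 2.775e-23 kg·m/s

2. This momentum uncertainty corresponds to kinetic energy:
   KE ≈ (Δp)²/(2m) = (2.775e-23)²/(2 × 1.673e-27 kg)
   KE = 2.302e-19 J = 1.437 eV

Tighter localization requires more energy.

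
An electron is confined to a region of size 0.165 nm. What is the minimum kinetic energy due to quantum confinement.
349.861 meV

Using the uncertainty principle:

1. Position uncertainty: Δx ≈ 1.650e-10 m
2. Minimum momentum uncertainty: Δp = ℏ/(2Δx) = 3.196e-25 kg·m/s
3. Minimum kinetic energy:
   KE = (Δp)²/(2m) = (3.196e-25)²/(2 × 9.109e-31 kg)
   KE = 5.605e-20 J = 349.861 meV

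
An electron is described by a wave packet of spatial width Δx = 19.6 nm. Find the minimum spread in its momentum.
2.690 × 10^-27 kg·m/s

For a wave packet, the spatial width Δx and momentum spread Δp are related by the uncertainty principle:
ΔxΔp ≥ ℏ/2

The minimum momentum spread is:
Δp_min = ℏ/(2Δx)
Δp_min = (1.055e-34 J·s) / (2 × 1.960e-08 m)
Δp_min = 2.690e-27 kg·m/s

A wave packet cannot have both a well-defined position and well-defined momentum.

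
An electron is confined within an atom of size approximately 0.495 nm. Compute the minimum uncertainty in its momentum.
1.065 × 10^-25 kg·m/s

Using the Heisenberg uncertainty principle:
ΔxΔp ≥ ℏ/2

With Δx ≈ L = 4.950e-10 m (the confinement size):
Δp_min = ℏ/(2Δx)
Δp_min = (1.055e-34 J·s) / (2 × 4.950e-10 m)
Δp_min = 1.065e-25 kg·m/s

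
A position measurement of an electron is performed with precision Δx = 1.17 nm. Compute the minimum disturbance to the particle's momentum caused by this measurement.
4.507 × 10^-26 kg·m/s

The uncertainty principle implies that measuring position disturbs momentum:
ΔxΔp ≥ ℏ/2

When we measure position with precision Δx, we necessarily introduce a momentum uncertainty:
Δp ≥ ℏ/(2Δx)
Δp_min = (1.055e-34 J·s) / (2 × 1.170e-09 m)
Δp_min = 4.507e-26 kg·m/s

The more precisely we measure position, the greater the momentum disturbance.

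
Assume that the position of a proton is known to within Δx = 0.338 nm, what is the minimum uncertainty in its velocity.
93.268 m/s

Using the Heisenberg uncertainty principle and Δp = mΔv:
ΔxΔp ≥ ℏ/2
Δx(mΔv) ≥ ℏ/2

The minimum uncertainty in velocity is:
Δv_min = ℏ/(2mΔx)
Δv_min = (1.055e-34 J·s) / (2 × 1.673e-27 kg × 3.380e-10 m)
Δv_min = 9.327e+01 m/s = 93.268 m/s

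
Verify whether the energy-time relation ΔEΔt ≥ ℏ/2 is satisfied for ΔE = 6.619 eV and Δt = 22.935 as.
No, it violates the uncertainty relation.

Calculate the product ΔEΔt:
ΔE = 6.619 eV = 1.060e-18 J
ΔEΔt = (1.060e-18 J) × (2.294e-17 s)
ΔEΔt = 2.432e-35 J·s

Compare to the minimum allowed value ℏ/2:
ℏ/2 = 5.273e-35 J·s

Since ΔEΔt = 2.432e-35 J·s < 5.273e-35 J·s = ℏ/2,
this violates the uncertainty relation.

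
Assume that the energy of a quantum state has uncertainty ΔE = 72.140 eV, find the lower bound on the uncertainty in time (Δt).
4.562 as

Using the energy-time uncertainty principle:
ΔEΔt ≥ ℏ/2

The minimum uncertainty in time is:
Δt_min = ℏ/(2ΔE)
Δt_min = (1.055e-34 J·s) / (2 × 1.156e-17 J)
Δt_min = 4.562e-18 s = 4.562 as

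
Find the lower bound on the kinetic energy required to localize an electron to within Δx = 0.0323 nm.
9.130 eV

Localizing a particle requires giving it sufficient momentum uncertainty:

1. From uncertainty principle: Δp ≥ ℏ/(2Δx)
   Δp_min = (1.055e-34 J·s) / (2 × 3.230e-11 m)
   Δp_min = 1.632e-24 kg·m/s

2. This momentum uncertainty corresponds to kinetic energy:
   KE ≈ (Δp)²/(2m) = (1.632e-24)²/(2 × 9.109e-31 kg)
   KE = 1.463e-18 J = 9.130 eV

Tighter localization requires more energy.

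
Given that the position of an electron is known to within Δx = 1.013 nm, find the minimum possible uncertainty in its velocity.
57.141 km/s

Using the Heisenberg uncertainty principle and Δp = mΔv:
ΔxΔp ≥ ℏ/2
Δx(mΔv) ≥ ℏ/2

The minimum uncertainty in velocity is:
Δv_min = ℏ/(2mΔx)
Δv_min = (1.055e-34 J·s) / (2 × 9.109e-31 kg × 1.013e-09 m)
Δv_min = 5.714e+04 m/s = 57.141 km/s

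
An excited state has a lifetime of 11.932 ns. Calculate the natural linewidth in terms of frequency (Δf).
6.669 MHz

Using the energy-time uncertainty principle and E = hf:
ΔEΔt ≥ ℏ/2
hΔf·Δt ≥ ℏ/2

The minimum frequency uncertainty is:
Δf = ℏ/(2hτ) = 1/(4πτ)
Δf = 1/(4π × 1.193e-08 s)
Δf = 6.669e+06 Hz = 6.669 MHz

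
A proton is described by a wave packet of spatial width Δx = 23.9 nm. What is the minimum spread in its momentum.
2.206 × 10^-27 kg·m/s

For a wave packet, the spatial width Δx and momentum spread Δp are related by the uncertainty principle:
ΔxΔp ≥ ℏ/2

The minimum momentum spread is:
Δp_min = ℏ/(2Δx)
Δp_min = (1.055e-34 J·s) / (2 × 2.390e-08 m)
Δp_min = 2.206e-27 kg·m/s

A wave packet cannot have both a well-defined position and well-defined momentum.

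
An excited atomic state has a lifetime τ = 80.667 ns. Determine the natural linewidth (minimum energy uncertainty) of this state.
4.080 neV

Using the energy-time uncertainty principle:
ΔEΔt ≥ ℏ/2

The lifetime τ represents the time uncertainty Δt.
The natural linewidth (minimum energy uncertainty) is:

ΔE = ℏ/(2τ)
ΔE = (1.055e-34 J·s) / (2 × 8.067e-08 s)
ΔE = 6.537e-28 J = 4.080 neV

This natural linewidth limits the precision of spectroscopic measurements.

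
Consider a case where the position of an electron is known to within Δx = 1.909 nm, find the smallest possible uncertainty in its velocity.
30.322 km/s

Using the Heisenberg uncertainty principle and Δp = mΔv:
ΔxΔp ≥ ℏ/2
Δx(mΔv) ≥ ℏ/2

The minimum uncertainty in velocity is:
Δv_min = ℏ/(2mΔx)
Δv_min = (1.055e-34 J·s) / (2 × 9.109e-31 kg × 1.909e-09 m)
Δv_min = 3.032e+04 m/s = 30.322 km/s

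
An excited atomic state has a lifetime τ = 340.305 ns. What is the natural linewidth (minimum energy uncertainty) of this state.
967.091 peV

Using the energy-time uncertainty principle:
ΔEΔt ≥ ℏ/2

The lifetime τ represents the time uncertainty Δt.
The natural linewidth (minimum energy uncertainty) is:

ΔE = ℏ/(2τ)
ΔE = (1.055e-34 J·s) / (2 × 3.403e-07 s)
ΔE = 1.549e-28 J = 967.091 peV

This natural linewidth limits the precision of spectroscopic measurements.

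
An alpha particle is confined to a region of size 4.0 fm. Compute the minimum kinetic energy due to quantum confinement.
81.613 keV

Using the uncertainty principle:

1. Position uncertainty: Δx ≈ 4.000e-15 m
2. Minimum momentum uncertainty: Δp = ℏ/(2Δx) = 1.318e-20 kg·m/s
3. Minimum kinetic energy:
   KE = (Δp)²/(2m) = (1.318e-20)²/(2 × 6.645e-27 kg)
   KE = 1.308e-14 J = 81.613 keV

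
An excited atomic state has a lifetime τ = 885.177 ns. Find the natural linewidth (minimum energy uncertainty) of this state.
371.797 peV

Using the energy-time uncertainty principle:
ΔEΔt ≥ ℏ/2

The lifetime τ represents the time uncertainty Δt.
The natural linewidth (minimum energy uncertainty) is:

ΔE = ℏ/(2τ)
ΔE = (1.055e-34 J·s) / (2 × 8.852e-07 s)
ΔE = 5.957e-29 J = 371.797 peV

This natural linewidth limits the precision of spectroscopic measurements.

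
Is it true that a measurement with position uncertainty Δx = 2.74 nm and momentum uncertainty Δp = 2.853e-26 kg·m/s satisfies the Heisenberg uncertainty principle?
Yes, it satisfies the uncertainty principle.

Calculate the product ΔxΔp:
ΔxΔp = (2.740e-09 m) × (2.853e-26 kg·m/s)
ΔxΔp = 7.817e-35 J·s

Compare to the minimum allowed value ℏ/2:
ℏ/2 = 5.273e-35 J·s

Since ΔxΔp = 7.817e-35 J·s ≥ 5.273e-35 J·s = ℏ/2,
the measurement satisfies the uncertainty principle.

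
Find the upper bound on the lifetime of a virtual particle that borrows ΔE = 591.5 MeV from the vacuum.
5.564 × 10^-25 s

Using the energy-time uncertainty principle:
ΔEΔt ≥ ℏ/2

For a virtual particle borrowing energy ΔE, the maximum lifetime is:
Δt_max = ℏ/(2ΔE)

Converting energy:
ΔE = 591.5 MeV = 9.477e-11 J

Δt_max = (1.055e-34 J·s) / (2 × 9.477e-11 J)
Δt_max = 5.564e-25 s = 5.564 × 10^-25 s

Virtual particles with higher borrowed energy exist for shorter times.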